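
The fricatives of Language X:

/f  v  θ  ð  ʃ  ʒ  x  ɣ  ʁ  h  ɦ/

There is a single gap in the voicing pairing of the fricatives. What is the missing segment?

place of articulation  voiceless  voiced  
labiodental       f         v       
dental            θ         ð       
postalveolar      ʃ         ʒ       
velar             x         ɣ       
uvular            —         ʁ       
glottal           h         ɦ       
The uvular row has no voiceless member, so the gap is the voiceless uvular fricative /χ/.

/χ/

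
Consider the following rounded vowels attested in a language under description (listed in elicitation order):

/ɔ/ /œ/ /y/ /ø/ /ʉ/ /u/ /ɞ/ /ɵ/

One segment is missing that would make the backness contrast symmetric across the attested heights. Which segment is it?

/o/

Front: /y/ (high), /ø/ (high-mid), /œ/ (low-mid).
Central: /ʉ/ (high), /ɵ/ (high-mid), /ɞ/ (low-mid).
Back: /u/ (high), /ɔ/ (low-mid).
The high-mid row has no back member, so the gap is the high-mid back rounded vowel /o/.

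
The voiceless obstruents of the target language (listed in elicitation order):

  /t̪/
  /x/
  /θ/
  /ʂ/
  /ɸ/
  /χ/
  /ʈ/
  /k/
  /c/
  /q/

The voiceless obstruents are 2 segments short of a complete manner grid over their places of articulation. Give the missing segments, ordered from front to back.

place of articulation  stop      fricative
bilabial          —         ɸ       
dental            t̪        θ       
retroflex         ʈ         ʂ       
palatal           c         —       
velar             k         x       
uvular            q         χ       
Gaps, from front to back: bilabial lacks stop (/p/); palatal lacks fricative (/ç/).

/p/, /ç/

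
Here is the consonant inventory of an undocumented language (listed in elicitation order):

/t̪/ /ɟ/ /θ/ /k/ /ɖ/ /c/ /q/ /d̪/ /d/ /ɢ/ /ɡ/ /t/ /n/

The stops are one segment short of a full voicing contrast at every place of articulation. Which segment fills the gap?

/ʈ/

Voiceless: /t̪/ (dental), /t/ (alveolar), /c/ (palatal), /k/ (velar), /q/ (uvular).
Voiced: /d̪/ (dental), /d/ (alveolar), /ɖ/ (retroflex), /ɟ/ (palatal), /ɡ/ (velar), /ɢ/ (uvular).
The retroflex row has no voiceless member, so the gap is the voiceless retroflex stop /ʈ/.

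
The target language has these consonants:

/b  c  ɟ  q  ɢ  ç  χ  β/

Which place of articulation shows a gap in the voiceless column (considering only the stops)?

bilabial

place of articulation  voiceless  voiced  
bilabial          —         b       
palatal           c         ɟ       
uvular            q         ɢ       
Every place of articulation has a voiceless member except bilabial, where /p/ would be expected.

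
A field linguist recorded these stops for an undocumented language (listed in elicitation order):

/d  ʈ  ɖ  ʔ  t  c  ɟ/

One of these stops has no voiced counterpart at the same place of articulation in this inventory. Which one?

Alveolar: /t/ ~ /d/
Retroflex: /ʈ/ ~ /ɖ/
Palatal: /c/ ~ /ɟ/
Glottal: only /ʔ/ (voiceless); no voiced partner.
So /ʔ/ is the unpaired segment.

/ʔ/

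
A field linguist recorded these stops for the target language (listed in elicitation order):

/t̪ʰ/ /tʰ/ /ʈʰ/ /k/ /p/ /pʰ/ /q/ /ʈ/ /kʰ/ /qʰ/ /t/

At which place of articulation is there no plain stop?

place of articulation  plain     aspirated
bilabial          p         pʰ      
dental            —         t̪ʰ     
alveolar          t         tʰ      
retroflex         ʈ         ʈʰ      
velar             k         kʰ      
uvular            q         qʰ      
Every place of articulation has a plain member except dental, where /t̪/ would be expected.

dental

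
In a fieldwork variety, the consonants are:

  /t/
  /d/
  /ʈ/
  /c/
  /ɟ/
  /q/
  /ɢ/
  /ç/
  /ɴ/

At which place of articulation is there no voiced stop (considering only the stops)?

retroflex

alveolar: voiceless /t/, voiced /d/.
retroflex: voiceless /ʈ/, voiced —.
palatal: voiceless /c/, voiced /ɟ/.
uvular: voiceless /q/, voiced /ɢ/.
Every place of articulation has a voiced member except retroflex, where /ɖ/ would be expected.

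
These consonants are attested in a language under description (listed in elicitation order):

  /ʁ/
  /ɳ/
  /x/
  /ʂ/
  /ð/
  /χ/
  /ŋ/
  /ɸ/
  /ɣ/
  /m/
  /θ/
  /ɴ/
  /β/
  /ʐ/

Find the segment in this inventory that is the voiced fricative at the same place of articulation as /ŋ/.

/ŋ/ is a velar nasal.
The voiced fricative at the same place is a voiced velar fricative — in this inventory, /ɣ/.

/ɣ/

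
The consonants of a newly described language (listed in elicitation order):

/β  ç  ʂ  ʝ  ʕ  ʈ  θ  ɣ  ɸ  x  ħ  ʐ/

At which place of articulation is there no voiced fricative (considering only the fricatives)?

dental

Voiceless: /ɸ/ (bilabial), /θ/ (dental), /ʂ/ (retroflex), /ç/ (palatal), /x/ (velar), /ħ/ (pharyngeal).
Voiced: /β/ (bilabial), /ʐ/ (retroflex), /ʝ/ (palatal), /ɣ/ (velar), /ʕ/ (pharyngeal).
Every place of articulation has a voiced member except dental, where /ð/ would be expected.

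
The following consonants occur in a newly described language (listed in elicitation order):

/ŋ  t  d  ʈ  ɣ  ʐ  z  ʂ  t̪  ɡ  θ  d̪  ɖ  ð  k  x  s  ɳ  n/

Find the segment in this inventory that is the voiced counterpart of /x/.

/ɣ/

/x/ is a voiceless velar fricative.
The voiced counterpart is a voiced velar fricative — in this inventory, /ɣ/.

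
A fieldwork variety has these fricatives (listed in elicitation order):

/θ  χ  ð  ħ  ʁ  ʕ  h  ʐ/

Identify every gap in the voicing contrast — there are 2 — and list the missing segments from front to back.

/ʂ/, /ɦ/

Voiceless: /θ/ (dental), /χ/ (uvular), /ħ/ (pharyngeal), /h/ (glottal).
Voiced: /ð/ (dental), /ʐ/ (retroflex), /ʁ/ (uvular), /ʕ/ (pharyngeal).
Gaps, from front to back: retroflex lacks voiceless (/ʂ/); glottal lacks voiced (/ɦ/).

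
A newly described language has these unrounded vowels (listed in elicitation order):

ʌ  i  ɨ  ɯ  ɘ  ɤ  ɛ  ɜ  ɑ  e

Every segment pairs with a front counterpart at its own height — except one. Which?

/ɑ/

High: /i/ ~ /ɨ/ ~ /ɯ/
High-mid: /e/ ~ /ɘ/ ~ /ɤ/
Low-mid: /ɛ/ ~ /ɜ/ ~ /ʌ/
Low: only /ɑ/ (back); no front partner.
So /ɑ/ is the unpaired segment.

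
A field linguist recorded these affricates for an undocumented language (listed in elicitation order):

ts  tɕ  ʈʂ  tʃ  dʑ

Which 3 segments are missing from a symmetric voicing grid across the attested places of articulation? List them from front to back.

/dz/, /dʒ/, /ɖʐ/

alveolar: voiceless /ts/, voiced —.
postalveolar: voiceless /tʃ/, voiced —.
retroflex: voiceless /ʈʂ/, voiced —.
alveolo-palatal: voiceless /tɕ/, voiced /dʑ/.
Gaps, from front to back: alveolar lacks voiced (/dz/); postalveolar lacks voiced (/dʒ/); retroflex lacks voiced (/ɖʐ/).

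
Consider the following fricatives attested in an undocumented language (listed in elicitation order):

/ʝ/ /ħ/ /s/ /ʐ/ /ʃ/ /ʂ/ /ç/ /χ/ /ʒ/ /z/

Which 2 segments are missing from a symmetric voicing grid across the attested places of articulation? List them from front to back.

alveolar: voiceless /s/, voiced /z/.
postalveolar: voiceless /ʃ/, voiced /ʒ/.
retroflex: voiceless /ʂ/, voiced /ʐ/.
palatal: voiceless /ç/, voiced /ʝ/.
uvular: voiceless /χ/, voiced —.
pharyngeal: voiceless /ħ/, voiced —.
Gaps, from front to back: uvular lacks voiced (/ʁ/); pharyngeal lacks voiced (/ʕ/).

/ʁ/, /ʕ/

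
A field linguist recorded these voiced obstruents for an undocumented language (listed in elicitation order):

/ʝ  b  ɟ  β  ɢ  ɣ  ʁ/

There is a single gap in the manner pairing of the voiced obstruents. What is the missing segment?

/ɡ/

bilabial: stop /b/, fricative /β/.
palatal: stop /ɟ/, fricative /ʝ/.
velar: stop —, fricative /ɣ/.
uvular: stop /ɢ/, fricative /ʁ/.
The velar row has no stop member, so the gap is the velar stop /ɡ/.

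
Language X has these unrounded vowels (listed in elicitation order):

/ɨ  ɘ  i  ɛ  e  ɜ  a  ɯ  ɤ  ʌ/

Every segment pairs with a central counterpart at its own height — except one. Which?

/a/

High: /i/ ~ /ɨ/ ~ /ɯ/
High-mid: /e/ ~ /ɘ/ ~ /ɤ/
Low-mid: /ɛ/ ~ /ɜ/ ~ /ʌ/
Low: only /a/ (front); no central partner.
So /a/ is the unpaired segment.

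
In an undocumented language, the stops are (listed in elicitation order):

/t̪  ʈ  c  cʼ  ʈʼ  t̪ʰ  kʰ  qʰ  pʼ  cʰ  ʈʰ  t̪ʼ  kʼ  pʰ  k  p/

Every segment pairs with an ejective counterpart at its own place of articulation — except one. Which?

/qʰ/

Bilabial: /p/ ~ /pʰ/ ~ /pʼ/
Dental: /t̪/ ~ /t̪ʰ/ ~ /t̪ʼ/
Retroflex: /ʈ/ ~ /ʈʰ/ ~ /ʈʼ/
Palatal: /c/ ~ /cʰ/ ~ /cʼ/
Velar: /k/ ~ /kʰ/ ~ /kʼ/
Uvular: only /qʰ/ (aspirated); no ejective partner.
So /qʰ/ is the unpaired segment.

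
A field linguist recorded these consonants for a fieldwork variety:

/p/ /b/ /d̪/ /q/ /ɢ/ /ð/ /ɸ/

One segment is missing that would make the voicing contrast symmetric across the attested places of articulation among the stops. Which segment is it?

/t̪/

Voiceless: /p/ (bilabial), /q/ (uvular).
Voiced: /b/ (bilabial), /d̪/ (dental), /ɢ/ (uvular).
The dental row has no voiceless member, so the gap is the voiceless dental stop /t̪/.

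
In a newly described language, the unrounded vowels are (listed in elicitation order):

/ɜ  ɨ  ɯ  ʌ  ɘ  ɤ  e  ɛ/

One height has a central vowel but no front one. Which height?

height            front     central   back    
high              —         ɨ         ɯ       
high-mid          e         ɘ         ɤ       
low-mid           ɛ         ɜ         ʌ       
Every height has a front member except high, where /i/ would be expected.

high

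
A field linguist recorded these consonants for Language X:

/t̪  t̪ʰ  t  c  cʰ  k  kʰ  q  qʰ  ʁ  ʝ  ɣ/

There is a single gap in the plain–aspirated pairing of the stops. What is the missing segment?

dental: plain /t̪/, aspirated /t̪ʰ/.
alveolar: plain /t/, aspirated —.
palatal: plain /c/, aspirated /cʰ/.
velar: plain /k/, aspirated /kʰ/.
uvular: plain /q/, aspirated /qʰ/.
The alveolar row has no aspirated member, so the gap is the aspirated alveolar stop /tʰ/.

/tʰ/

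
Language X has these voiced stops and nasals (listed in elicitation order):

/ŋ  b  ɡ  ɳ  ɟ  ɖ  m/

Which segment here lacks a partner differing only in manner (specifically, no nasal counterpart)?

/ɟ/

Bilabial: /b/ ~ /m/
Retroflex: /ɖ/ ~ /ɳ/
Velar: /ɡ/ ~ /ŋ/
Palatal: only /ɟ/ (oral stop); no nasal partner.
So /ɟ/ is the unpaired segment.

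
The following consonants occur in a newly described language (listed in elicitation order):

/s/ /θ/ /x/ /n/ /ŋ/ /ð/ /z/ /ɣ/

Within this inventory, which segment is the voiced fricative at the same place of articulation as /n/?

/z/

/n/ is an alveolar nasal.
The voiced fricative at the same place is a voiced alveolar fricative — in this inventory, /z/.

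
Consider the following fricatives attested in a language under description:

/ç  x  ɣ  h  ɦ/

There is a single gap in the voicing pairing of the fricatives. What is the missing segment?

palatal: voiceless /ç/, voiced —.
velar: voiceless /x/, voiced /ɣ/.
glottal: voiceless /h/, voiced /ɦ/.
The palatal row has no voiced member, so the gap is the voiced palatal fricative /ʝ/.

/ʝ/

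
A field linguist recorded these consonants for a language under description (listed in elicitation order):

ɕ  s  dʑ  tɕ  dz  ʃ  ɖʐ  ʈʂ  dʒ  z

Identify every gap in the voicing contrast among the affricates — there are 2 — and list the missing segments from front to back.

Voiceless: /ʈʂ/ (retroflex), /tɕ/ (alveolo-palatal).
Voiced: /dz/ (alveolar), /dʒ/ (postalveolar), /ɖʐ/ (retroflex), /dʑ/ (alveolo-palatal).
Gaps, from front to back: alveolar lacks voiceless (/ts/); postalveolar lacks voiceless (/tʃ/).

/ts/, /tʃ/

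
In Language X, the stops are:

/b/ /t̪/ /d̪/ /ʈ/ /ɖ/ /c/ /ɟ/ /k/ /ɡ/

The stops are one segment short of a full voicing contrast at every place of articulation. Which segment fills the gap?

/p/

bilabial: voiceless —, voiced /b/.
dental: voiceless /t̪/, voiced /d̪/.
retroflex: voiceless /ʈ/, voiced /ɖ/.
palatal: voiceless /c/, voiced /ɟ/.
velar: voiceless /k/, voiced /ɡ/.
The bilabial row has no voiceless member, so the gap is the voiceless bilabial stop /p/.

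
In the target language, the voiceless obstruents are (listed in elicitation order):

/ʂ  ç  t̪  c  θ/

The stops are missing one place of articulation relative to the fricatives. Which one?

retroflex

dental: stop /t̪/, fricative /θ/.
retroflex: stop —, fricative /ʂ/.
palatal: stop /c/, fricative /ç/.
Every place of articulation has a stop member except retroflex, where /ʈ/ would be expected.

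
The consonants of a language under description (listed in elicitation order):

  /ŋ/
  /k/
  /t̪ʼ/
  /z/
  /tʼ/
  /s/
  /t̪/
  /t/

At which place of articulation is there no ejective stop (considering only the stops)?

dental: plain /t̪/, ejective /t̪ʼ/.
alveolar: plain /t/, ejective /tʼ/.
velar: plain /k/, ejective —.
Every place of articulation has an ejective member except velar, where /kʼ/ would be expected.

velar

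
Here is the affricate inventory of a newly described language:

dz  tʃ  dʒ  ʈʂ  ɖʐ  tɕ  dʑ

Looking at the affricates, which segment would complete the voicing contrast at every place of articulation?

/ts/

Voiceless: /tʃ/ (postalveolar), /ʈʂ/ (retroflex), /tɕ/ (alveolo-palatal).
Voiced: /dz/ (alveolar), /dʒ/ (postalveolar), /ɖʐ/ (retroflex), /dʑ/ (alveolo-palatal).
The alveolar row has no voiceless member, so the gap is the voiceless alveolar affricate /ts/.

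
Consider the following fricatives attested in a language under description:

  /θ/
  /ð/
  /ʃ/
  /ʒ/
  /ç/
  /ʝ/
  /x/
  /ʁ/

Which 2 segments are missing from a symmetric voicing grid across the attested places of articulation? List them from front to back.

/ɣ/, /χ/

dental: voiceless /θ/, voiced /ð/.
postalveolar: voiceless /ʃ/, voiced /ʒ/.
palatal: voiceless /ç/, voiced /ʝ/.
velar: voiceless /x/, voiced —.
uvular: voiceless —, voiced /ʁ/.
Gaps, from front to back: velar lacks voiced (/ɣ/); uvular lacks voiceless (/χ/).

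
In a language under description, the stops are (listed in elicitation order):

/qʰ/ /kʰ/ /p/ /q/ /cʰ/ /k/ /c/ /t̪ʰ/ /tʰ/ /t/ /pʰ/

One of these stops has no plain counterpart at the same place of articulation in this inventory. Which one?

/t̪ʰ/

Bilabial: /p/ ~ /pʰ/
Alveolar: /t/ ~ /tʰ/
Palatal: /c/ ~ /cʰ/
Velar: /k/ ~ /kʰ/
Uvular: /q/ ~ /qʰ/
Dental: only /t̪ʰ/ (aspirated); no plain partner.
So /t̪ʰ/ is the unpaired segment.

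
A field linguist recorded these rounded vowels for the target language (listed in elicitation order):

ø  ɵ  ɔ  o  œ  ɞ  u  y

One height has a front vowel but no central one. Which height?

high

Front: /y/ (high), /ø/ (high-mid), /œ/ (low-mid).
Central: /ɵ/ (high-mid), /ɞ/ (low-mid).
Back: /u/ (high), /o/ (high-mid), /ɔ/ (low-mid).
Every height has a central member except high, where /ʉ/ would be expected.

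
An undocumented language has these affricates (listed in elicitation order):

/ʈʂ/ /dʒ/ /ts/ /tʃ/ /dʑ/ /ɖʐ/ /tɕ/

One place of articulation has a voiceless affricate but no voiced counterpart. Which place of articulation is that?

place of articulation  voiceless  voiced  
alveolar          ts        —       
postalveolar      tʃ        dʒ      
retroflex         ʈʂ        ɖʐ      
alveolo-palatal   tɕ        dʑ      
Every place of articulation has a voiced member except alveolar, where /dz/ would be expected.

alveolar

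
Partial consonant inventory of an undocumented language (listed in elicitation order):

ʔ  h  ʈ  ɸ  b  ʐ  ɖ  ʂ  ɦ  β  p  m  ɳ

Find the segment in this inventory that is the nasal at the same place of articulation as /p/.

/p/ is a voiceless bilabial stop.
The nasal at the same place is a bilabial nasal — in this inventory, /m/.

/m/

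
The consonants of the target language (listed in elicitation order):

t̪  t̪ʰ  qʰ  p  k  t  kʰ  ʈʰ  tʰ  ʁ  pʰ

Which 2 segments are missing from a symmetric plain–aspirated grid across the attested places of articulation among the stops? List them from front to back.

/ʈ/, /q/

bilabial: plain /p/, aspirated /pʰ/.
dental: plain /t̪/, aspirated /t̪ʰ/.
alveolar: plain /t/, aspirated /tʰ/.
retroflex: plain —, aspirated /ʈʰ/.
velar: plain /k/, aspirated /kʰ/.
uvular: plain —, aspirated /qʰ/.
Gaps, from front to back: retroflex lacks plain (/ʈ/); uvular lacks plain (/q/).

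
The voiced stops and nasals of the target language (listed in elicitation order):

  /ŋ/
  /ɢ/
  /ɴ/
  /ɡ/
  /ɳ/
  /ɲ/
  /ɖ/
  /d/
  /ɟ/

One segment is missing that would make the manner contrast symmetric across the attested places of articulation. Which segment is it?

/n/

Oral stop: /d/ (alveolar), /ɖ/ (retroflex), /ɟ/ (palatal), /ɡ/ (velar), /ɢ/ (uvular).
Nasal: /ɳ/ (retroflex), /ɲ/ (palatal), /ŋ/ (velar), /ɴ/ (uvular).
The alveolar row has no nasal member, so the gap is the alveolar nasal /n/.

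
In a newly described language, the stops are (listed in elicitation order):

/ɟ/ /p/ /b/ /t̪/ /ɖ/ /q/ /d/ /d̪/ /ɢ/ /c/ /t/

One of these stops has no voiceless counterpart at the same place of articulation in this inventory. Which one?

Bilabial: /p/ ~ /b/
Dental: /t̪/ ~ /d̪/
Alveolar: /t/ ~ /d/
Palatal: /c/ ~ /ɟ/
Uvular: /q/ ~ /ɢ/
Retroflex: only /ɖ/ (voiced); no voiceless partner.
So /ɖ/ is the unpaired segment.

/ɖ/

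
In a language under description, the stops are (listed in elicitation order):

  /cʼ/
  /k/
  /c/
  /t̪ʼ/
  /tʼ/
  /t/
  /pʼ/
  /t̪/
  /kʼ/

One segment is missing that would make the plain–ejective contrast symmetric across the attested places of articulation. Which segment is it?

Plain: /t̪/ (dental), /t/ (alveolar), /c/ (palatal), /k/ (velar).
Ejective: /pʼ/ (bilabial), /t̪ʼ/ (dental), /tʼ/ (alveolar), /cʼ/ (palatal), /kʼ/ (velar).
The bilabial row has no plain member, so the gap is the plain bilabial stop /p/.

/p/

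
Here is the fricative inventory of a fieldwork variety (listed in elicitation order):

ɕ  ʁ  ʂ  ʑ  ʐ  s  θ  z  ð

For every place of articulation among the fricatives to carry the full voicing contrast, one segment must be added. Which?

dental: voiceless /θ/, voiced /ð/.
alveolar: voiceless /s/, voiced /z/.
retroflex: voiceless /ʂ/, voiced /ʐ/.
alveolo-palatal: voiceless /ɕ/, voiced /ʑ/.
uvular: voiceless —, voiced /ʁ/.
The uvular row has no voiceless member, so the gap is the voiceless uvular fricative /χ/.

/χ/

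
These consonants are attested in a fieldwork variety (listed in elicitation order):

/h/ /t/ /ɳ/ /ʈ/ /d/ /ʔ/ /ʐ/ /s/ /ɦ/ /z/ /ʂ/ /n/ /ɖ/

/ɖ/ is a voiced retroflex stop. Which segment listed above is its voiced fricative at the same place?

The voiced fricative at the same place is a voiced retroflex fricative — in this inventory, /ʐ/.

/ʐ/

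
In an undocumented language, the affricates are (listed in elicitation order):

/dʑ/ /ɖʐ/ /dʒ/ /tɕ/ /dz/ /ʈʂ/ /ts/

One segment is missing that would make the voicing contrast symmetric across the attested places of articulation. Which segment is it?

/tʃ/

alveolar: voiceless /ts/, voiced /dz/.
postalveolar: voiceless —, voiced /dʒ/.
retroflex: voiceless /ʈʂ/, voiced /ɖʐ/.
alveolo-palatal: voiceless /tɕ/, voiced /dʑ/.
The postalveolar row has no voiceless member, so the gap is the voiceless postalveolar affricate /tʃ/.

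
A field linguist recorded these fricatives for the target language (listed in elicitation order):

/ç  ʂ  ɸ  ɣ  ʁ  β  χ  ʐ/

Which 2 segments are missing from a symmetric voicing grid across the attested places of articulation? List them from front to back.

/ʝ/, /x/

Voiceless: /ɸ/ (bilabial), /ʂ/ (retroflex), /ç/ (palatal), /χ/ (uvular).
Voiced: /β/ (bilabial), /ʐ/ (retroflex), /ɣ/ (velar), /ʁ/ (uvular).
Gaps, from front to back: palatal lacks voiced (/ʝ/); velar lacks voiceless (/x/).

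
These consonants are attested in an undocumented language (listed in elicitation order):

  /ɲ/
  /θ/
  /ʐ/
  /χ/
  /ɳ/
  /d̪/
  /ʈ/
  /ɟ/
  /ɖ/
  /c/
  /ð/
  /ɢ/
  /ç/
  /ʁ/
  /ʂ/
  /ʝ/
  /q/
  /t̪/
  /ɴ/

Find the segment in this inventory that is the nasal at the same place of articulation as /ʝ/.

/ʝ/ is a voiced palatal fricative.
The nasal at the same place is a palatal nasal — in this inventory, /ɲ/.

/ɲ/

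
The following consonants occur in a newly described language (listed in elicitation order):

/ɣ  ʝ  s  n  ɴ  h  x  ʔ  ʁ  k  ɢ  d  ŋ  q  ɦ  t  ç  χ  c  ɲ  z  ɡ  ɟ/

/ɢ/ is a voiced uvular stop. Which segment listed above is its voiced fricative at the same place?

The voiced fricative at the same place is a voiced uvular fricative — in this inventory, /ʁ/.

/ʁ/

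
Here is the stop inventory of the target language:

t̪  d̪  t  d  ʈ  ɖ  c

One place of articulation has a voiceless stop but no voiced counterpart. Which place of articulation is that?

Voiceless: /t̪/ (dental), /t/ (alveolar), /ʈ/ (retroflex), /c/ (palatal).
Voiced: /d̪/ (dental), /d/ (alveolar), /ɖ/ (retroflex).
Every place of articulation has a voiced member except palatal, where /ɟ/ would be expected.

palatal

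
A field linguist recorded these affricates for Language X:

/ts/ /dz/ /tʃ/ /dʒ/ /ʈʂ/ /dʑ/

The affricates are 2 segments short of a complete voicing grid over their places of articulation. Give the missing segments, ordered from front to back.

place of articulation  voiceless  voiced  
alveolar          ts        dz      
postalveolar      tʃ        dʒ      
retroflex         ʈʂ        —       
alveolo-palatal   —         dʑ      
Gaps, from front to back: retroflex lacks voiced (/ɖʐ/); alveolo-palatal lacks voiceless (/tɕ/).

/ɖʐ/, /tɕ/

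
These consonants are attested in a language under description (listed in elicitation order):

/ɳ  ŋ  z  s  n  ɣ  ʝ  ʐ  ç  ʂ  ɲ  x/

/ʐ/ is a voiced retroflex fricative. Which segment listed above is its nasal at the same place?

/ɳ/

The nasal at the same place is a retroflex nasal — in this inventory, /ɳ/.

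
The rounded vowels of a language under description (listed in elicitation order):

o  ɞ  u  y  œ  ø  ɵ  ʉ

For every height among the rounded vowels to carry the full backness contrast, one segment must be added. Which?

/ɔ/

Front: /y/ (high), /ø/ (high-mid), /œ/ (low-mid).
Central: /ʉ/ (high), /ɵ/ (high-mid), /ɞ/ (low-mid).
Back: /u/ (high), /o/ (high-mid).
The low-mid row has no back member, so the gap is the low-mid back rounded vowel /ɔ/.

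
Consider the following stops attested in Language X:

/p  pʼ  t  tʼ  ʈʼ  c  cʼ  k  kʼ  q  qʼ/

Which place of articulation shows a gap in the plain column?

retroflex

place of articulation  plain     ejective
bilabial          p         pʼ      
alveolar          t         tʼ      
retroflex         —         ʈʼ      
palatal           c         cʼ      
velar             k         kʼ      
uvular            q         qʼ      
Every place of articulation has a plain member except retroflex, where /ʈ/ would be expected.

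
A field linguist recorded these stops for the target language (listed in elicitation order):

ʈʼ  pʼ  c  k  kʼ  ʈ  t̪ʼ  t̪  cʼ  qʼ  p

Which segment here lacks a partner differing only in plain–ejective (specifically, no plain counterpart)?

/qʼ/

Bilabial: /p/ ~ /pʼ/
Dental: /t̪/ ~ /t̪ʼ/
Retroflex: /ʈ/ ~ /ʈʼ/
Palatal: /c/ ~ /cʼ/
Velar: /k/ ~ /kʼ/
Uvular: only /qʼ/ (ejective); no plain partner.
So /qʼ/ is the unpaired segment.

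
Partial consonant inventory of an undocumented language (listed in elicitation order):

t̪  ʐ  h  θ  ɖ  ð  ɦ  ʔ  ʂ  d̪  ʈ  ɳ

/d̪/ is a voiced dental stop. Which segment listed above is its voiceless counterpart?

/t̪/

The voiceless counterpart is a voiceless dental stop — in this inventory, /t̪/.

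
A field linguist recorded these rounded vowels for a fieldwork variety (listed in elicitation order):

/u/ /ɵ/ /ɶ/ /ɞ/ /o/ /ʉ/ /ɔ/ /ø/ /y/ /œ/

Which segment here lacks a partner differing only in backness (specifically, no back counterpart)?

High: /y/ ~ /ʉ/ ~ /u/
High-mid: /ø/ ~ /ɵ/ ~ /o/
Low-mid: /œ/ ~ /ɞ/ ~ /ɔ/
Low: only /ɶ/ (front); no back partner.
So /ɶ/ is the unpaired segment.

/ɶ/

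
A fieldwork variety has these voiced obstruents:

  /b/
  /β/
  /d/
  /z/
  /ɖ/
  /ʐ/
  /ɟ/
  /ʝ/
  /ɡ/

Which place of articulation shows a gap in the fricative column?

place of articulation  stop      fricative
bilabial          b         β       
alveolar          d         z       
retroflex         ɖ         ʐ       
palatal           ɟ         ʝ       
velar             ɡ         —       
Every place of articulation has a fricative member except velar, where /ɣ/ would be expected.

velar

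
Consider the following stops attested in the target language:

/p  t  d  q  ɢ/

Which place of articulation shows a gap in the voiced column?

bilabial: voiceless /p/, voiced —.
alveolar: voiceless /t/, voiced /d/.
uvular: voiceless /q/, voiced /ɢ/.
Every place of articulation has a voiced member except bilabial, where /b/ would be expected.

bilabial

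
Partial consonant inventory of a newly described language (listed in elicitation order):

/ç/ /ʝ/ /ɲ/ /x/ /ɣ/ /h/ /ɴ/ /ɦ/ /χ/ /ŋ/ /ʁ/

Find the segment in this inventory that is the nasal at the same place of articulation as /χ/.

/ɴ/

/χ/ is a voiceless uvular fricative.
The nasal at the same place is an uvular nasal — in this inventory, /ɴ/.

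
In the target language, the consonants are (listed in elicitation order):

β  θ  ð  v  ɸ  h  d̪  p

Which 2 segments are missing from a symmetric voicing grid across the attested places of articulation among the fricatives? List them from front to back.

/f/, /ɦ/

bilabial: voiceless /ɸ/, voiced /β/.
labiodental: voiceless —, voiced /v/.
dental: voiceless /θ/, voiced /ð/.
glottal: voiceless /h/, voiced —.
Gaps, from front to back: labiodental lacks voiceless (/f/); glottal lacks voiced (/ɦ/).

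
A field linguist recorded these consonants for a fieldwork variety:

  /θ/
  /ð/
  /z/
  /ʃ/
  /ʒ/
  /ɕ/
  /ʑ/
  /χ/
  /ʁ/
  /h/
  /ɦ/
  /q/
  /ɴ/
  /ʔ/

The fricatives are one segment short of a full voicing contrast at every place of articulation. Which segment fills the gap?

place of articulation  voiceless  voiced  
dental            θ         ð       
alveolar          —         z       
postalveolar      ʃ         ʒ       
alveolo-palatal   ɕ         ʑ       
uvular            χ         ʁ       
glottal           h         ɦ       
The alveolar row has no voiceless member, so the gap is the voiceless alveolar fricative /s/.

/s/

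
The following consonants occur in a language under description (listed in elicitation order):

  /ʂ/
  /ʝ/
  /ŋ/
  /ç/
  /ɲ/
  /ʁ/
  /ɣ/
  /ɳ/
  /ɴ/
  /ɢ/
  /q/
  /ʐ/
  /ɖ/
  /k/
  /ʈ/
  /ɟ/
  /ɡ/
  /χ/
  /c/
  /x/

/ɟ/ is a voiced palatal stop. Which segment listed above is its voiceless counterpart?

The voiceless counterpart is a voiceless palatal stop — in this inventory, /c/.

/c/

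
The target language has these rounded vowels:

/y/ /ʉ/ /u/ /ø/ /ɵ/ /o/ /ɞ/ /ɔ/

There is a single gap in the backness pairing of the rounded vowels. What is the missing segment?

height            front     central   back    
high              y         ʉ         u       
high-mid          ø         ɵ         o       
low-mid           —         ɞ         ɔ       
The low-mid row has no front member, so the gap is the low-mid front rounded vowel /œ/.

/œ/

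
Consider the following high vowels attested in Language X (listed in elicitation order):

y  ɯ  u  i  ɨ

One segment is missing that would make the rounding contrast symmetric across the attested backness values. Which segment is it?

backness          unrounded  rounded 
front             i         y       
central           ɨ         —       
back              ɯ         u       
The central row has no rounded member, so the gap is the central rounded vowel /ʉ/.

/ʉ/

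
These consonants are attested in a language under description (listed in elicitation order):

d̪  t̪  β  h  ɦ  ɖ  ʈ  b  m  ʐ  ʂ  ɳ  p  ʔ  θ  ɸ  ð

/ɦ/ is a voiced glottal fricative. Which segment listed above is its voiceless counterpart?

The voiceless counterpart is a voiceless glottal fricative — in this inventory, /h/.

/h/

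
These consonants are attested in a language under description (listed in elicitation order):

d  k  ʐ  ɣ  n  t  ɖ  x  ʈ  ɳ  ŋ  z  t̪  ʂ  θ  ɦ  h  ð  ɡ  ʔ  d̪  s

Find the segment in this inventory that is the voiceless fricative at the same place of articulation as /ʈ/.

/ʂ/

/ʈ/ is a voiceless retroflex stop.
The voiceless fricative at the same place is a voiceless retroflex fricative — in this inventory, /ʂ/.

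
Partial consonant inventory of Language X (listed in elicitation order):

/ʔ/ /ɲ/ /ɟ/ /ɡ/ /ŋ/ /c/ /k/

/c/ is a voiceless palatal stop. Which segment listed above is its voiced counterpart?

The voiced counterpart is a voiced palatal stop — in this inventory, /ɟ/.

/ɟ/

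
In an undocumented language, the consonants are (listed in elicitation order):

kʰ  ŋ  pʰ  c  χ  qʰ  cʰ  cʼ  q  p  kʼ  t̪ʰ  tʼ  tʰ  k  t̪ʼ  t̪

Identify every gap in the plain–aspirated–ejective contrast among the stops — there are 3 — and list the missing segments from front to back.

Plain: /p/ (bilabial), /t̪/ (dental), /c/ (palatal), /k/ (velar), /q/ (uvular).
Aspirated: /pʰ/ (bilabial), /t̪ʰ/ (dental), /tʰ/ (alveolar), /cʰ/ (palatal), /kʰ/ (velar), /qʰ/ (uvular).
Ejective: /t̪ʼ/ (dental), /tʼ/ (alveolar), /cʼ/ (palatal), /kʼ/ (velar).
Gaps, from front to back: bilabial lacks ejective (/pʼ/); alveolar lacks plain (/t/); uvular lacks ejective (/qʼ/).

/pʼ/, /t/, /qʼ/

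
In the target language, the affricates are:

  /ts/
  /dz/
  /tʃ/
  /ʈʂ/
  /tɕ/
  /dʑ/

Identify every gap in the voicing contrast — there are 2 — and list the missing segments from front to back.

/dʒ/, /ɖʐ/

alveolar: voiceless /ts/, voiced /dz/.
postalveolar: voiceless /tʃ/, voiced —.
retroflex: voiceless /ʈʂ/, voiced —.
alveolo-palatal: voiceless /tɕ/, voiced /dʑ/.
Gaps, from front to back: postalveolar lacks voiced (/dʒ/); retroflex lacks voiced (/ɖʐ/).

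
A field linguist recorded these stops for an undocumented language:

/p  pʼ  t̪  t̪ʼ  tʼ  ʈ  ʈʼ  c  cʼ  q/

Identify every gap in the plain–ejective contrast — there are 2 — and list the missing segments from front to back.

place of articulation  plain     ejective
bilabial          p         pʼ      
dental            t̪        t̪ʼ     
alveolar          —         tʼ      
retroflex         ʈ         ʈʼ      
palatal           c         cʼ      
uvular            q         —       
Gaps, from front to back: alveolar lacks plain (/t/); uvular lacks ejective (/qʼ/).

/t/, /qʼ/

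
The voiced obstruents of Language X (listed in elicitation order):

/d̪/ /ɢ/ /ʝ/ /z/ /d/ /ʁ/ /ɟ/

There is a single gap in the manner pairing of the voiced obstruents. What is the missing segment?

dental: stop /d̪/, fricative —.
alveolar: stop /d/, fricative /z/.
palatal: stop /ɟ/, fricative /ʝ/.
uvular: stop /ɢ/, fricative /ʁ/.
The dental row has no fricative member, so the gap is the dental fricative /ð/.

/ð/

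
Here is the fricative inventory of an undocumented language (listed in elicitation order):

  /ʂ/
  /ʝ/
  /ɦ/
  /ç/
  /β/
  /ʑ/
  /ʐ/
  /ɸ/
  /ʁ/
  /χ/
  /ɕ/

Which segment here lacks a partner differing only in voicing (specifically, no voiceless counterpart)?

Bilabial: /ɸ/ ~ /β/
Retroflex: /ʂ/ ~ /ʐ/
Alveolo-palatal: /ɕ/ ~ /ʑ/
Palatal: /ç/ ~ /ʝ/
Uvular: /χ/ ~ /ʁ/
Glottal: only /ɦ/ (voiced); no voiceless partner.
So /ɦ/ is the unpaired segment.

/ɦ/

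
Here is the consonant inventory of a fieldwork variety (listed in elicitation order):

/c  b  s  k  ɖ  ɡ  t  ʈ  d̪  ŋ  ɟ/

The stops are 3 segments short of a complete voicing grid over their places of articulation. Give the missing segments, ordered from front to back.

/p/, /t̪/, /d/

Voiceless: /t/ (alveolar), /ʈ/ (retroflex), /c/ (palatal), /k/ (velar).
Voiced: /b/ (bilabial), /d̪/ (dental), /ɖ/ (retroflex), /ɟ/ (palatal), /ɡ/ (velar).
Gaps, from front to back: bilabial lacks voiceless (/p/); dental lacks voiceless (/t̪/); alveolar lacks voiced (/d/).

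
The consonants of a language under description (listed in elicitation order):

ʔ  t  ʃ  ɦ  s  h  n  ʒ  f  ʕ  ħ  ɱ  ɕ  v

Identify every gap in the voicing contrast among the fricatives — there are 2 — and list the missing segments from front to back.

/z/, /ʑ/

Voiceless: /f/ (labiodental), /s/ (alveolar), /ʃ/ (postalveolar), /ɕ/ (alveolo-palatal), /ħ/ (pharyngeal), /h/ (glottal).
Voiced: /v/ (labiodental), /ʒ/ (postalveolar), /ʕ/ (pharyngeal), /ɦ/ (glottal).
Gaps, from front to back: alveolar lacks voiced (/z/); alveolo-palatal lacks voiced (/ʑ/).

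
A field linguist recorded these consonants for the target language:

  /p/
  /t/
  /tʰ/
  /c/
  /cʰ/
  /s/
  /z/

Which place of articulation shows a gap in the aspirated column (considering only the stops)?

bilabial

Plain: /p/ (bilabial), /t/ (alveolar), /c/ (palatal).
Aspirated: /tʰ/ (alveolar), /cʰ/ (palatal).
Every place of articulation has an aspirated member except bilabial, where /pʰ/ would be expected.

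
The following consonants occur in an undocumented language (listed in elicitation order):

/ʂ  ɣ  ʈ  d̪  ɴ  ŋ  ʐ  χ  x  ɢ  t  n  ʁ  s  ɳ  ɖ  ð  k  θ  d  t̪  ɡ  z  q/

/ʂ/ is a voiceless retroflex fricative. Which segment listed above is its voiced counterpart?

/ʐ/

The voiced counterpart is a voiced retroflex fricative — in this inventory, /ʐ/.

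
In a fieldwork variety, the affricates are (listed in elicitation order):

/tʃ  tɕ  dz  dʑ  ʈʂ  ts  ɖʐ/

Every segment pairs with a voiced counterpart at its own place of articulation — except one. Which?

/tʃ/

Alveolar: /ts/ ~ /dz/
Retroflex: /ʈʂ/ ~ /ɖʐ/
Alveolo-palatal: /tɕ/ ~ /dʑ/
Postalveolar: only /tʃ/ (voiceless); no voiced partner.
So /tʃ/ is the unpaired segment.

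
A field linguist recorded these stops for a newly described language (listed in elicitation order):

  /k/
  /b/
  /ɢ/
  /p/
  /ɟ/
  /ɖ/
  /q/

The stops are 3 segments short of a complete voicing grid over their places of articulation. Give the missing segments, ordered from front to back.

/ʈ/, /c/, /ɡ/

place of articulation  voiceless  voiced  
bilabial          p         b       
retroflex         —         ɖ       
palatal           —         ɟ       
velar             k         —       
uvular            q         ɢ       
Gaps, from front to back: retroflex lacks voiceless (/ʈ/); palatal lacks voiceless (/c/); velar lacks voiced (/ɡ/).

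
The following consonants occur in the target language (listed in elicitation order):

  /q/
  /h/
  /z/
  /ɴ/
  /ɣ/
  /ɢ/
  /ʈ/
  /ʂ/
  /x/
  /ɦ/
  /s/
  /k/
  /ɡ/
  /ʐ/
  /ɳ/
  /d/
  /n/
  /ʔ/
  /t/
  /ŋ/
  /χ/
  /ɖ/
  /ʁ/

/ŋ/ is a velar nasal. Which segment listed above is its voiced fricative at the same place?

The voiced fricative at the same place is a voiced velar fricative — in this inventory, /ɣ/.

/ɣ/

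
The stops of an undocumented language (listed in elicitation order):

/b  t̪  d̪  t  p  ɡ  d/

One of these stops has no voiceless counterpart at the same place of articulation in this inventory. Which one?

/ɡ/

Bilabial: /p/ ~ /b/
Dental: /t̪/ ~ /d̪/
Alveolar: /t/ ~ /d/
Velar: only /ɡ/ (voiced); no voiceless partner.
So /ɡ/ is the unpaired segment.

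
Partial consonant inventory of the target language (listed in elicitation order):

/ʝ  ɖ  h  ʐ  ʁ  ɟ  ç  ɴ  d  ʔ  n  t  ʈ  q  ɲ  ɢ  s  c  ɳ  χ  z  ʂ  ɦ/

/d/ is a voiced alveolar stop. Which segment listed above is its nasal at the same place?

/n/

The nasal at the same place is an alveolar nasal — in this inventory, /n/.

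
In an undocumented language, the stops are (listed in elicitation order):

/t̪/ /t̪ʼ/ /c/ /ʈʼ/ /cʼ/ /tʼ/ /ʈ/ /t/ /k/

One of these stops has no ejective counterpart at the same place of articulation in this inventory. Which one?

/k/

Dental: /t̪/ ~ /t̪ʼ/
Alveolar: /t/ ~ /tʼ/
Retroflex: /ʈ/ ~ /ʈʼ/
Palatal: /c/ ~ /cʼ/
Velar: only /k/ (plain); no ejective partner.
So /k/ is the unpaired segment.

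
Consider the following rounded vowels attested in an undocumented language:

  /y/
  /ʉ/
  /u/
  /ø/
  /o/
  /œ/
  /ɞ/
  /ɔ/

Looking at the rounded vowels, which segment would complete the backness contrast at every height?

height            front     central   back    
high              y         ʉ         u       
high-mid          ø         —         o       
low-mid           œ         ɞ         ɔ       
The high-mid row has no central member, so the gap is the high-mid central rounded vowel /ɵ/.

/ɵ/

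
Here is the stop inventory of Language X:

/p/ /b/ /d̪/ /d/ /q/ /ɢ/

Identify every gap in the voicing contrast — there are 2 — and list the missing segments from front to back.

/t̪/, /t/

bilabial: voiceless /p/, voiced /b/.
dental: voiceless —, voiced /d̪/.
alveolar: voiceless —, voiced /d/.
uvular: voiceless /q/, voiced /ɢ/.
Gaps, from front to back: dental lacks voiceless (/t̪/); alveolar lacks voiceless (/t/).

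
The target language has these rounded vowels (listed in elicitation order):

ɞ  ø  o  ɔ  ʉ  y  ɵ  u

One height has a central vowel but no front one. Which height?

height            front     central   back    
high              y         ʉ         u       
high-mid          ø         ɵ         o       
low-mid           —         ɞ         ɔ       
Every height has a front member except low-mid, where /œ/ would be expected.

low-mid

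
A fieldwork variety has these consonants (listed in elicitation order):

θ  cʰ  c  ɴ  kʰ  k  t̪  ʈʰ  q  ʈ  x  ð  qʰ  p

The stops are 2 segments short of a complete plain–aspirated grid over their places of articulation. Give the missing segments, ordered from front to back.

/pʰ/, /t̪ʰ/

bilabial: plain /p/, aspirated —.
dental: plain /t̪/, aspirated —.
retroflex: plain /ʈ/, aspirated /ʈʰ/.
palatal: plain /c/, aspirated /cʰ/.
velar: plain /k/, aspirated /kʰ/.
uvular: plain /q/, aspirated /qʰ/.
Gaps, from front to back: bilabial lacks aspirated (/pʰ/); dental lacks aspirated (/t̪ʰ/).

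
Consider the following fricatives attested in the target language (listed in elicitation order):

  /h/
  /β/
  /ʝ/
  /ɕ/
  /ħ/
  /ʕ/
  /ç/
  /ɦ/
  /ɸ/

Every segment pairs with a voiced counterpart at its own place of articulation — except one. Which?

/ɕ/

Bilabial: /ɸ/ ~ /β/
Palatal: /ç/ ~ /ʝ/
Pharyngeal: /ħ/ ~ /ʕ/
Glottal: /h/ ~ /ɦ/
Alveolo-palatal: only /ɕ/ (voiceless); no voiced partner.
So /ɕ/ is the unpaired segment.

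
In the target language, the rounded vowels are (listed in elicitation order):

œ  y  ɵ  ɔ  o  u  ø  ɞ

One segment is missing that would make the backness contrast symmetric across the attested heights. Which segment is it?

/ʉ/

Front: /y/ (high), /ø/ (high-mid), /œ/ (low-mid).
Central: /ɵ/ (high-mid), /ɞ/ (low-mid).
Back: /u/ (high), /o/ (high-mid), /ɔ/ (low-mid).
The high row has no central member, so the gap is the high central rounded vowel /ʉ/.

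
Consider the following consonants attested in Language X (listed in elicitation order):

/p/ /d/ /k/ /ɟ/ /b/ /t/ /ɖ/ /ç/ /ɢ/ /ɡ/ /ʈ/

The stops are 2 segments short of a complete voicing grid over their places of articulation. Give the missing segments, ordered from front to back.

/c/, /q/

place of articulation  voiceless  voiced  
bilabial          p         b       
alveolar          t         d       
retroflex         ʈ         ɖ       
palatal           —         ɟ       
velar             k         ɡ       
uvular            —         ɢ       
Gaps, from front to back: palatal lacks voiceless (/c/); uvular lacks voiceless (/q/).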